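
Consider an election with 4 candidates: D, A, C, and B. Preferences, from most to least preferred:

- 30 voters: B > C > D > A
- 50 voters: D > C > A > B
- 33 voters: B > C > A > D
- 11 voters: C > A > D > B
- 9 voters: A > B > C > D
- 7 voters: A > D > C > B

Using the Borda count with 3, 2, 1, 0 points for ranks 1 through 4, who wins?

C

D: 30·1 + 50·3 + 33·0 + 11·1 + 9·0 + 7·2 = 205
A: 30·0 + 50·1 + 33·1 + 11·2 + 9·3 + 7·3 = 153
C: 30·2 + 50·2 + 33·2 + 11·3 + 9·1 + 7·1 = 275
B: 30·3 + 50·0 + 33·3 + 11·0 + 9·2 + 7·0 = 207
C has the highest Borda score (275).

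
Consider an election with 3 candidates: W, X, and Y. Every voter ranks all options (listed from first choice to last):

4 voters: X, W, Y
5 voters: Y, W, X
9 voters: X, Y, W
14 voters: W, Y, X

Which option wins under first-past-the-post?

W

First-place votes: W 14, X 13, Y 5.
W has the most first-place votes.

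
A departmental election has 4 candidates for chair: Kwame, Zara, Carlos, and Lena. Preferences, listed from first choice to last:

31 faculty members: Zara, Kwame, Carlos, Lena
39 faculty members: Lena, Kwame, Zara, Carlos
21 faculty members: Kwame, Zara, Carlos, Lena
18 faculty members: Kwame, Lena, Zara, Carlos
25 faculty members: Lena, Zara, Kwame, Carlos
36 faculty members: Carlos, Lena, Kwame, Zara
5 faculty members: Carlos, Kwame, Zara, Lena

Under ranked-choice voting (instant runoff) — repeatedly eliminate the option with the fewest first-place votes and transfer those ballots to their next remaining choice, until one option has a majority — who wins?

Round 1: Kwame 39, Zara 31, Carlos 41, Lena 64. Eliminate Zara.
Round 2: Kwame 70, Carlos 41, Lena 64. Eliminate Carlos.
Round 3: Kwame 75, Lena 100. Lena has a majority.

Lena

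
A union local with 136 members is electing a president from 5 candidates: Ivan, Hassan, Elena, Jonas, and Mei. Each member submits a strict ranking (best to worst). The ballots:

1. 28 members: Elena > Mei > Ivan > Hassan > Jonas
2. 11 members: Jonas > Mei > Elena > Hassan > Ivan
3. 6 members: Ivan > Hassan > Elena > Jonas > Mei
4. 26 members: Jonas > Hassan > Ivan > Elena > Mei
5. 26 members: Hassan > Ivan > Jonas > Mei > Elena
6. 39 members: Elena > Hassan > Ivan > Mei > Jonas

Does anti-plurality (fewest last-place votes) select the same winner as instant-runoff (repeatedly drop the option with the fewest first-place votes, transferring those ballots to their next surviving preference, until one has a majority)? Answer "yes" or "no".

Anti-plurality — last-place votes: Ivan 11, Hassan 0, Elena 26, Jonas 67, Mei 32. Winner: Hassan.
Instant-runoff — R1 Ivan 6, Hassan 26, Elena 67, Jonas 37, Mei 0 (Mei out); R2 Ivan 6, Hassan 26, Elena 67, Jonas 37 (Ivan out); R3 Hassan 32, Elena 67, Jonas 37 (Hassan out); R4 Elena 73, Jonas 63 (Elena winner). Winner: Elena.
The two methods disagree.

no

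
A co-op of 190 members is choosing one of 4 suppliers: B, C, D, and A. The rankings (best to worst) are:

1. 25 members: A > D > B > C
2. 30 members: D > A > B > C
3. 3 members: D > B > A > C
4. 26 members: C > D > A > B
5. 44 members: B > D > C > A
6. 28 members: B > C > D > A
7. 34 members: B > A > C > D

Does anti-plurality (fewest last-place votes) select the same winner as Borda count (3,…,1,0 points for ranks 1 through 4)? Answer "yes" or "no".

yes

Anti-plurality — last-place votes: B 26, C 58, D 34, A 72. Winner: B.
Borda — scores: B 379, C 212, D 317, A 232. Winner: B.
The two methods agree.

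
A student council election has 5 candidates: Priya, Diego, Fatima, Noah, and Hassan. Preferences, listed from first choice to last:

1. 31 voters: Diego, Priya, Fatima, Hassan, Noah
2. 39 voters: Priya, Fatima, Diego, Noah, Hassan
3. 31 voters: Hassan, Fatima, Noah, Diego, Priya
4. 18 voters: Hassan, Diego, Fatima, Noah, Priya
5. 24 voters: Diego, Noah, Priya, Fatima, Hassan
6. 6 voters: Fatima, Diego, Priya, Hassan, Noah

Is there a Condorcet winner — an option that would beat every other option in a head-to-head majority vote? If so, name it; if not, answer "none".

Checking pairwise contests:
Diego beats Priya 110–39.
Fatima beats Diego 76–73.
Priya beats Fatima 94–55.
Priya beats Noah 76–73.
Priya beats Hassan 100–49.
Every option loses at least one head-to-head, so there is no Condorcet winner.

none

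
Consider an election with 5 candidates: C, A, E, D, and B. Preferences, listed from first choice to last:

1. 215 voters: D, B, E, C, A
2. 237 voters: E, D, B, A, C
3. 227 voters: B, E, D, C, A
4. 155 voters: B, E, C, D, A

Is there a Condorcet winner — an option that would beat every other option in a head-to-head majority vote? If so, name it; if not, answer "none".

none

Checking pairwise contests:
E beats C 834–0.
C beats A 597–237.
B beats E 597–237.
E beats D 619–215.
D beats B 452–382.
Every option loses at least one head-to-head, so there is no Condorcet winner.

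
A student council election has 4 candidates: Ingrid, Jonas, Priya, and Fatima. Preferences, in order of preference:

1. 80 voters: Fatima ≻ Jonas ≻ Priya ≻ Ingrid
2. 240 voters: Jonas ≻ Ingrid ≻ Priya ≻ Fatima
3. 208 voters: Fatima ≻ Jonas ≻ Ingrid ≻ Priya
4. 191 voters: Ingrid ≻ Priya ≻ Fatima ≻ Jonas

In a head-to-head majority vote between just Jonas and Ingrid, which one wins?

Jonas

Voters preferring Jonas to Ingrid: 528; preferring Ingrid to Jonas: 191.
Jonas wins the head-to-head.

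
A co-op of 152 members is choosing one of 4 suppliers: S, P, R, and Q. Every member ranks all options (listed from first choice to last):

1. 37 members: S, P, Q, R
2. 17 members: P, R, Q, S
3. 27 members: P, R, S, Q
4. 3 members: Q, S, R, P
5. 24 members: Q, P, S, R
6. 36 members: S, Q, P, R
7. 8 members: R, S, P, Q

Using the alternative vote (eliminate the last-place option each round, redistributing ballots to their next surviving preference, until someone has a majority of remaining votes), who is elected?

S

Round 1: S 73, P 44, R 8, Q 27. Eliminate R.
Round 2: S 81, P 44, Q 27. S has a majority.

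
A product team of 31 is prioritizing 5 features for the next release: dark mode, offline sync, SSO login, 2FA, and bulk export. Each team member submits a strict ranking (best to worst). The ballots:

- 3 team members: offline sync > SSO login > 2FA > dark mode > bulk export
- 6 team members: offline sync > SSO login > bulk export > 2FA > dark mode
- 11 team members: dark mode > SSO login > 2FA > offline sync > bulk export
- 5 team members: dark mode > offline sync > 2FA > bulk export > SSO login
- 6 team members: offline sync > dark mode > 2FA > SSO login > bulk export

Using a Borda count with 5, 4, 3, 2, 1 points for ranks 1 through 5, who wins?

dark mode: 3·2 + 6·1 + 11·5 + 5·5 + 6·4 = 116
offline sync: 3·5 + 6·5 + 11·2 + 5·4 + 6·5 = 117
SSO login: 3·4 + 6·4 + 11·4 + 5·1 + 6·2 = 97
2FA: 3·3 + 6·2 + 11·3 + 5·3 + 6·3 = 87
bulk export: 3·1 + 6·3 + 11·1 + 5·2 + 6·1 = 48
offline sync has the highest Borda score (117).

offline sync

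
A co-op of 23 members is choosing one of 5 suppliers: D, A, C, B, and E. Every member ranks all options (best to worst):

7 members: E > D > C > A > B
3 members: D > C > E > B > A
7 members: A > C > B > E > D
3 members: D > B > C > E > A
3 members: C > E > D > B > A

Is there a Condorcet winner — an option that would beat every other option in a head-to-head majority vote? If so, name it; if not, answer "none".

Checking pairwise contests:
E beats D 17–6.
D beats A 16–7.
D beats C 13–10.
D beats B 16–7.
C beats E 16–7.
Every option loses at least one head-to-head, so there is no Condorcet winner.

none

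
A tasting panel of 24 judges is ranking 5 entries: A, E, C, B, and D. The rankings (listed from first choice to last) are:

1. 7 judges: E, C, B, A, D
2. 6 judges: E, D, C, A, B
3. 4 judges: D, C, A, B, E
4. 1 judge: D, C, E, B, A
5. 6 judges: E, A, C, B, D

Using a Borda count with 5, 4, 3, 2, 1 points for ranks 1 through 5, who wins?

A: 7·2 + 6·2 + 4·3 + 1·1 + 6·4 = 63
E: 7·5 + 6·5 + 4·1 + 1·3 + 6·5 = 102
C: 7·4 + 6·3 + 4·4 + 1·4 + 6·3 = 84
B: 7·3 + 6·1 + 4·2 + 1·2 + 6·2 = 49
D: 7·1 + 6·4 + 4·5 + 1·5 + 6·1 = 62
E has the highest Borda score (102).

E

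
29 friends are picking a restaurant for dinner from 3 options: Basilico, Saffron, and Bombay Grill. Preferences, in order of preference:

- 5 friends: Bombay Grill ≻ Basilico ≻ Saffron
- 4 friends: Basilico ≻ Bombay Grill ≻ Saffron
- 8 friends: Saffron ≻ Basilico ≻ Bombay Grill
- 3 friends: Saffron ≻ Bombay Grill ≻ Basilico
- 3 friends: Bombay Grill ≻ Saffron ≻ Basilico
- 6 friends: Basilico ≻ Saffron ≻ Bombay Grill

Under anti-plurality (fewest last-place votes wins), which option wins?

Last-place votes: Basilico 6, Saffron 9, Bombay Grill 14.
Basilico is ranked last by the fewest voters, so Basilico wins.

Basilico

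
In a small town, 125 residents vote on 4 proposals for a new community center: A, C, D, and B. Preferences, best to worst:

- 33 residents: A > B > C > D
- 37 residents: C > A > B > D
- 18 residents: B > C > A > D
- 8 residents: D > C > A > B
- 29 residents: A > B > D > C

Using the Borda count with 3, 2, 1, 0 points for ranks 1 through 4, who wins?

A

A: 33·3 + 37·2 + 18·1 + 8·1 + 29·3 = 286
C: 33·1 + 37·3 + 18·2 + 8·2 + 29·0 = 196
D: 33·0 + 37·0 + 18·0 + 8·3 + 29·1 = 53
B: 33·2 + 37·1 + 18·3 + 8·0 + 29·2 = 215
A has the highest Borda score (286).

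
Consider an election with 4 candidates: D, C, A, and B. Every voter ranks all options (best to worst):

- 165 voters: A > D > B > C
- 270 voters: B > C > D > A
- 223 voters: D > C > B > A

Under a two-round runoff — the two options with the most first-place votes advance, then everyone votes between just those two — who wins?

Round 1 first-place votes: D 223, C 0, A 165, B 270.
B and D advance.
Runoff: B is preferred to D by 270 voters; D by 388.
D wins the runoff.

D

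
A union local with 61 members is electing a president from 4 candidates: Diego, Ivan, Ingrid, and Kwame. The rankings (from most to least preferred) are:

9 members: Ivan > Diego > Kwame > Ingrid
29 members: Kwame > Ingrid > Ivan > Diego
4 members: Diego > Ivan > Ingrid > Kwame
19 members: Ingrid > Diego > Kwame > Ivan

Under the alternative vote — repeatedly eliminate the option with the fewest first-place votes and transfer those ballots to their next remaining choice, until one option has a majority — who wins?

Round 1: Diego 4, Ivan 9, Ingrid 19, Kwame 29. Eliminate Diego.
Round 2: Ivan 13, Ingrid 19, Kwame 29. Eliminate Ivan.
Round 3: Ingrid 23, Kwame 38. Kwame has a majority.

Kwame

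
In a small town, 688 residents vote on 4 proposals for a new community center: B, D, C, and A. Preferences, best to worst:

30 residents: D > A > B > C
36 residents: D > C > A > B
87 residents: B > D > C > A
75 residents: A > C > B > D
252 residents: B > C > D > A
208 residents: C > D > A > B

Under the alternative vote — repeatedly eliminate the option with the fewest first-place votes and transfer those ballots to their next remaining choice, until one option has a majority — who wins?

B

Round 1: B 339, D 66, C 208, A 75. Eliminate D.
Round 2: B 339, C 244, A 105. Eliminate A.
Round 3: B 369, C 319. B has a majority.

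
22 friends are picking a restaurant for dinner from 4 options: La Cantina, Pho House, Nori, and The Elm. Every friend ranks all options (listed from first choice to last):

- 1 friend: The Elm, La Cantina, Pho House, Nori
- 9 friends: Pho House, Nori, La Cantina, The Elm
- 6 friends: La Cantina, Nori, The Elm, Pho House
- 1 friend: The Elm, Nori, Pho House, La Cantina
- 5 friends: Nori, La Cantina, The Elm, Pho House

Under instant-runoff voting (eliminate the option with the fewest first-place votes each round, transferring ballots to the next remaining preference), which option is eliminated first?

Round 1: La Cantina 6, Pho House 9, Nori 5, The Elm 2. Eliminate The Elm.

The Elm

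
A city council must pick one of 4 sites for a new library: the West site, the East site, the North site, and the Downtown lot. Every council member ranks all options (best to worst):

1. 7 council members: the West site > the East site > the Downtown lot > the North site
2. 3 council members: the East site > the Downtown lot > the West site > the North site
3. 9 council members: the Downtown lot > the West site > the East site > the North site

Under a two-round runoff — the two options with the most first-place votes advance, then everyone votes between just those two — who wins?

Round 1 first-place votes: the West site 7, the East site 3, the North site 0, the Downtown lot 9.
the Downtown lot and the West site advance.
Runoff: the Downtown lot is preferred to the West site by 12 voters; the West site by 7.
the Downtown lot wins the runoff.

the Downtown lot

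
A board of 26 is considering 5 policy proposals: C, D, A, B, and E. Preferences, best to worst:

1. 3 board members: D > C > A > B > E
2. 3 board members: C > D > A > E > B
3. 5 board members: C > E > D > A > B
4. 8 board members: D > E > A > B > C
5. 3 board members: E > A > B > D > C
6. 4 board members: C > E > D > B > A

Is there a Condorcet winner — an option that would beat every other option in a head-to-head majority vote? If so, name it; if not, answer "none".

D vs C: 14–12 for D.
D vs A: 23–3 for D.
D vs B: 23–3 for D.
D vs E: 14–12 for D.
D beats every other option head-to-head.

D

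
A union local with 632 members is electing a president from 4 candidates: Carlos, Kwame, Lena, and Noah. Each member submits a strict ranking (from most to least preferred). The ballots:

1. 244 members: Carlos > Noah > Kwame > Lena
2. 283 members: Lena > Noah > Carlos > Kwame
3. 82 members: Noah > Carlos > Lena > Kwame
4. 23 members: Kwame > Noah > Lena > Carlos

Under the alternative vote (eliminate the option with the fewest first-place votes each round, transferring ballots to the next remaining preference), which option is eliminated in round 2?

Round 1: Carlos 244, Kwame 23, Lena 283, Noah 82. Eliminate Kwame.
Round 2: Carlos 244, Lena 283, Noah 105. Eliminate Noah.

Noah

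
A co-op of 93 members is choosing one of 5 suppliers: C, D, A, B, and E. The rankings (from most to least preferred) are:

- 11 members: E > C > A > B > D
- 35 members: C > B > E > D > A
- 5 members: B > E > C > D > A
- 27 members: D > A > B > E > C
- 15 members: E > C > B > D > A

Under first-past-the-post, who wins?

C

First-place votes: C 35, D 27, A 0, B 5, E 26.
C has the most first-place votes.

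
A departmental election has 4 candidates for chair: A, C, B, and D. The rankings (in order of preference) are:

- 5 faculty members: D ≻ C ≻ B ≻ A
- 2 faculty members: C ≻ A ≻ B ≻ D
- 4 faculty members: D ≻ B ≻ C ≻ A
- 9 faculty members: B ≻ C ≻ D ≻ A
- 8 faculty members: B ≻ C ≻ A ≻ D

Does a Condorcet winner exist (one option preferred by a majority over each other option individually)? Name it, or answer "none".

B

B vs A: 26–2 for B.
B vs C: 21–7 for B.
B vs D: 19–9 for B.
B beats every other option head-to-head.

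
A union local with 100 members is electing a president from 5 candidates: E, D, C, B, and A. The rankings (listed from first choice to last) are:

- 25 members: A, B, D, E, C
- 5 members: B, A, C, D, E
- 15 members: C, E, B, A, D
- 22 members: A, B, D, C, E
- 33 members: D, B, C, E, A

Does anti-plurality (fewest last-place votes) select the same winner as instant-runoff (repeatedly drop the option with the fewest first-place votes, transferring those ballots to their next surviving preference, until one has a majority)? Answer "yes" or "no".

no

Anti-plurality — last-place votes: E 27, D 15, C 25, B 0, A 33. Winner: B.
Instant-runoff — R1 E 0, D 33, C 15, B 5, A 47 (E out); R2 D 33, C 15, B 5, A 47 (B out); R3 D 33, C 15, A 52 (A winner). Winner: A.
The two methods disagree.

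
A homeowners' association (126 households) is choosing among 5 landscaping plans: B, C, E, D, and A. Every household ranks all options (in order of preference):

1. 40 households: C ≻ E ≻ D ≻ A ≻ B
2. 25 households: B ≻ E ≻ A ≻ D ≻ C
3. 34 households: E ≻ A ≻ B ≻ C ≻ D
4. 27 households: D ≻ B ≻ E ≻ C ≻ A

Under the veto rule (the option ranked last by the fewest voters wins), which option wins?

E

Last-place votes: B 40, C 25, E 0, D 34, A 27.
E is ranked last by the fewest voters, so E wins.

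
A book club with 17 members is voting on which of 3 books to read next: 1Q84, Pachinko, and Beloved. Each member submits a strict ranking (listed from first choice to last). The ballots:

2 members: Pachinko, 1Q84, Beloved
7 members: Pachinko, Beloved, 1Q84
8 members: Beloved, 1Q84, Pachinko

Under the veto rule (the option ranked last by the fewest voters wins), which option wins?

Beloved

Last-place votes: 1Q84 7, Pachinko 8, Beloved 2.
Beloved is ranked last by the fewest voters, so Beloved wins.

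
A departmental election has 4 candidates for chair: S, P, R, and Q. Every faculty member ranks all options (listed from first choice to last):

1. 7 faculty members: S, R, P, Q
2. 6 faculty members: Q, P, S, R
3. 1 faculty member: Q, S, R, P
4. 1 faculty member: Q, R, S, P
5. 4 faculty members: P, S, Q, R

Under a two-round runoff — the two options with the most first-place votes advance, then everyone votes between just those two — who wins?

S

Round 1 first-place votes: S 7, P 4, R 0, Q 8.
Q and S advance.
Runoff: Q is preferred to S by 8 voters; S by 11.
S wins the runoff.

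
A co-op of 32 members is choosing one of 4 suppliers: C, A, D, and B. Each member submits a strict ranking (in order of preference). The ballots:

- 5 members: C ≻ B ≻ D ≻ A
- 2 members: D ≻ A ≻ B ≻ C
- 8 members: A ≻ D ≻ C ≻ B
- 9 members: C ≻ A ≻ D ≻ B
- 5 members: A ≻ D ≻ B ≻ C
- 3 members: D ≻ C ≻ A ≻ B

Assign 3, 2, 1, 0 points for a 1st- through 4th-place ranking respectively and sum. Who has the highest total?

C: 5·3 + 2·0 + 8·1 + 9·3 + 5·0 + 3·2 = 56
A: 5·0 + 2·2 + 8·3 + 9·2 + 5·3 + 3·1 = 64
D: 5·1 + 2·3 + 8·2 + 9·1 + 5·2 + 3·3 = 55
B: 5·2 + 2·1 + 8·0 + 9·0 + 5·1 + 3·0 = 17
A has the highest Borda score (64).

A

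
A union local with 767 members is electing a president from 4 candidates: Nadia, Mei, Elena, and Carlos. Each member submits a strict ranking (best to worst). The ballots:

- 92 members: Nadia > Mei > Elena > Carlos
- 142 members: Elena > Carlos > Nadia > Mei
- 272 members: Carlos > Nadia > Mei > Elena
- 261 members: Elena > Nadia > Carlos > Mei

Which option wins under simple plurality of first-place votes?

Elena

First-place votes: Nadia 92, Mei 0, Elena 403, Carlos 272.
Elena has the most first-place votes.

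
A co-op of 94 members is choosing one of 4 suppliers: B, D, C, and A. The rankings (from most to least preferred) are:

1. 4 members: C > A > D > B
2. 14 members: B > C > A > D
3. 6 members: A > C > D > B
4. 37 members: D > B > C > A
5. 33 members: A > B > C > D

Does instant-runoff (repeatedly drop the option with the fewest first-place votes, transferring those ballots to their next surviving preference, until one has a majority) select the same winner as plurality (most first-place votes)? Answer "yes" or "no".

Instant-runoff — R1 B 14, D 37, C 4, A 39 (C out); R2 B 14, D 37, A 43 (B out); R3 D 37, A 57 (A winner). Winner: A.
Plurality — first-place votes: B 14, D 37, C 4, A 39. Winner: A.
The two methods agree.

yes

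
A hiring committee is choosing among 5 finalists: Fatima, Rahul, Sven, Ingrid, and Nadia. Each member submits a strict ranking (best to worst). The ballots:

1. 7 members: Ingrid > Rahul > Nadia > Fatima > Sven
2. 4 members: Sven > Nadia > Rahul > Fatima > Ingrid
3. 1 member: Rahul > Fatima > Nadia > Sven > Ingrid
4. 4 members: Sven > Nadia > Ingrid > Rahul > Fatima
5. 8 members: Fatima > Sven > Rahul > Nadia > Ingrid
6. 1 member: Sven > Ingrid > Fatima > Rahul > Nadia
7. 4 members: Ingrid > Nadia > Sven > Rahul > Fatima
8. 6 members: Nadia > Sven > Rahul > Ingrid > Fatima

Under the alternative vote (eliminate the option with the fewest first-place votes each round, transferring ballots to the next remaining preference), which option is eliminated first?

Round 1: Fatima 8, Rahul 1, Sven 9, Ingrid 11, Nadia 6. Eliminate Rahul.

Rahul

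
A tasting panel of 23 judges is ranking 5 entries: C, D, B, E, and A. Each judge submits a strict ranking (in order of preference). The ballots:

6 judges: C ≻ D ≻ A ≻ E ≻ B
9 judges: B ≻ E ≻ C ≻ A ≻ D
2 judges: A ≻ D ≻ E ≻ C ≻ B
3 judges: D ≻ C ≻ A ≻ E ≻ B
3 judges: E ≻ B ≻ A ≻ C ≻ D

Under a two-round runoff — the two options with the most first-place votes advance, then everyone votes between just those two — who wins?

Round 1 first-place votes: C 6, D 3, B 9, E 3, A 2.
B and C advance.
Runoff: B is preferred to C by 12 voters; C by 11.
B wins the runoff.

B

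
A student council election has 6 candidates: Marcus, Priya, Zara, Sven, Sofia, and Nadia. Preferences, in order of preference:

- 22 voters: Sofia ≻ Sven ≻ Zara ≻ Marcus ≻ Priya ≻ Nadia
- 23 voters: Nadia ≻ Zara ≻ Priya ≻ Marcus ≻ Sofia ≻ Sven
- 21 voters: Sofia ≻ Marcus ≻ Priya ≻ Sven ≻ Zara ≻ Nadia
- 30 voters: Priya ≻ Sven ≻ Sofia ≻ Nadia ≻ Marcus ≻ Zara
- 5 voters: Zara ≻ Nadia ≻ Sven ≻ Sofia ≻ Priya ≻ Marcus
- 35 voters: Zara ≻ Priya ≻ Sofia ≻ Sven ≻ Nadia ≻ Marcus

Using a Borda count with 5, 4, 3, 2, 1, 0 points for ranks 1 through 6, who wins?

Marcus: 22·2 + 23·2 + 21·4 + 30·1 + 5·0 + 35·0 = 204
Priya: 22·1 + 23·3 + 21·3 + 30·5 + 5·1 + 35·4 = 449
Zara: 22·3 + 23·4 + 21·1 + 30·0 + 5·5 + 35·5 = 379
Sven: 22·4 + 23·0 + 21·2 + 30·4 + 5·3 + 35·2 = 335
Sofia: 22·5 + 23·1 + 21·5 + 30·3 + 5·2 + 35·3 = 443
Nadia: 22·0 + 23·5 + 21·0 + 30·2 + 5·4 + 35·1 = 230
Priya has the highest Borda score (449).

Priya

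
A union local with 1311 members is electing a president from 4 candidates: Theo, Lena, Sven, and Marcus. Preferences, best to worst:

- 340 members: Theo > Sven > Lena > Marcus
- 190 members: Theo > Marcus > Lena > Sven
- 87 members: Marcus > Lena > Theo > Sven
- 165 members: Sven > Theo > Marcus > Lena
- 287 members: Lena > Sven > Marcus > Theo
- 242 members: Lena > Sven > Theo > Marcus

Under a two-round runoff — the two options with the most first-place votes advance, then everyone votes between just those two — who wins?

Round 1 first-place votes: Theo 530, Lena 529, Sven 165, Marcus 87.
Theo and Lena advance.
Runoff: Theo is preferred to Lena by 695 voters; Lena by 616.
Theo wins the runoff.

Theo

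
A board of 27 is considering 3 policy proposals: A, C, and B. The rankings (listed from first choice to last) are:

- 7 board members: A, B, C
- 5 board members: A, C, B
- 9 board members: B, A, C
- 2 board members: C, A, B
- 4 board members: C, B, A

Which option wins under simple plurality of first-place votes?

A

First-place votes: A 12, C 6, B 9.
A has the most first-place votes.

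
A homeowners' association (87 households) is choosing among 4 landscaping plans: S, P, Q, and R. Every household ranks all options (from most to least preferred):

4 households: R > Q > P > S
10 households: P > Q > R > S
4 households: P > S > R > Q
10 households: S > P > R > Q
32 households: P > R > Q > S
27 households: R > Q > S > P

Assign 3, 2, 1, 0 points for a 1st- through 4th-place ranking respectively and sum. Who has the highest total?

S: 4·0 + 10·0 + 4·2 + 10·3 + 32·0 + 27·1 = 65
P: 4·1 + 10·3 + 4·3 + 10·2 + 32·3 + 27·0 = 162
Q: 4·2 + 10·2 + 4·0 + 10·0 + 32·1 + 27·2 = 114
R: 4·3 + 10·1 + 4·1 + 10·1 + 32·2 + 27·3 = 181
R has the highest Borda score (181).

R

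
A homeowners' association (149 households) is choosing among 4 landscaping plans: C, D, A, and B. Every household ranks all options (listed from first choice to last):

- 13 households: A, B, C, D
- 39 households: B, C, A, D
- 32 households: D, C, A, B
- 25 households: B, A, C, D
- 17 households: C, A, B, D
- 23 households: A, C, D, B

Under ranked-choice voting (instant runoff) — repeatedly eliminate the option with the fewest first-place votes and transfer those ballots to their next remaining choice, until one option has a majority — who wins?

Round 1: C 17, D 32, A 36, B 64. Eliminate C.
Round 2: D 32, A 53, B 64. Eliminate D.
Round 3: A 85, B 64. A has a majority.

A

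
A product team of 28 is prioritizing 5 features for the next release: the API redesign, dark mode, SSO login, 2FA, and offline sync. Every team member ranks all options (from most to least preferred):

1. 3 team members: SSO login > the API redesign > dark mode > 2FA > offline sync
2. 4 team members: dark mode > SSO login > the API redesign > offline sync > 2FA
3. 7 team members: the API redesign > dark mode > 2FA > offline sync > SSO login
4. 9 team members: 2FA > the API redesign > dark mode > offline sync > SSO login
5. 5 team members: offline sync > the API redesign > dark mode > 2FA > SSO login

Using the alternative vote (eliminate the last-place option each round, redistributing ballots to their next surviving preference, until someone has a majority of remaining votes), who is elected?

Round 1: the API redesign 7, dark mode 4, SSO login 3, 2FA 9, offline sync 5. Eliminate SSO login.
Round 2: the API redesign 10, dark mode 4, 2FA 9, offline sync 5. Eliminate dark mode.
Round 3: the API redesign 14, 2FA 9, offline sync 5. Eliminate offline sync.
Round 4: the API redesign 19, 2FA 9. The API redesign has a majority.

the API redesign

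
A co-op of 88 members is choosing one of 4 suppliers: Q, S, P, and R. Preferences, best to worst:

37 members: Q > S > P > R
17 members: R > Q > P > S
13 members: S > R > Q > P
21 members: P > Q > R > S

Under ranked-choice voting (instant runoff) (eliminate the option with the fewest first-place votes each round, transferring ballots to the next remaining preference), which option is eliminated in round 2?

P

Round 1: Q 37, S 13, P 21, R 17. Eliminate S.
Round 2: Q 37, P 21, R 30. Eliminate P.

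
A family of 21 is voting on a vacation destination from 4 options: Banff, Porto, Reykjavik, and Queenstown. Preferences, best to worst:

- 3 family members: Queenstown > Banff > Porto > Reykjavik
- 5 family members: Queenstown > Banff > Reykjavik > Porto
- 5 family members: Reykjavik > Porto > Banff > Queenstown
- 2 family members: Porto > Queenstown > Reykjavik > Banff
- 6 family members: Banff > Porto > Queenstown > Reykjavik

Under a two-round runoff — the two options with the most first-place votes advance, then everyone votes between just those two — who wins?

Round 1 first-place votes: Banff 6, Porto 2, Reykjavik 5, Queenstown 8.
Queenstown and Banff advance.
Runoff: Queenstown is preferred to Banff by 10 voters; Banff by 11.
Banff wins the runoff.

Banff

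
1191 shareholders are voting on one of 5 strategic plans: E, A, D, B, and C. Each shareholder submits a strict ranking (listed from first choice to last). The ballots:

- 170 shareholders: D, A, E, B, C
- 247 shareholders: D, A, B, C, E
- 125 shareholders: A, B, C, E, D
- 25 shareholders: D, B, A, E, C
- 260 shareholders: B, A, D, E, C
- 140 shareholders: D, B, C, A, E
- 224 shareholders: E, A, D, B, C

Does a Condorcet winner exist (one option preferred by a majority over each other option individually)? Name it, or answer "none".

A vs E: 967–224 for A.
A vs D: 609–582 for A.
A vs B: 766–425 for A.
A vs C: 1051–140 for A.
A beats every other option head-to-head.

A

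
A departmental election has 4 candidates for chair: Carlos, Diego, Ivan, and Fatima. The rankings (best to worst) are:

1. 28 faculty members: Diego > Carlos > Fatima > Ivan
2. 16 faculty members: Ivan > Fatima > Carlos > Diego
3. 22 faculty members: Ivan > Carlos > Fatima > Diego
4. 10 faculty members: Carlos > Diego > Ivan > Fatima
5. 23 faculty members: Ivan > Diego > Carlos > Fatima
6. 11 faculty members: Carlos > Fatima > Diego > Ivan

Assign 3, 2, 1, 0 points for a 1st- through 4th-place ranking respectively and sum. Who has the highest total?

Carlos: 28·2 + 16·1 + 22·2 + 10·3 + 23·1 + 11·3 = 202
Diego: 28·3 + 16·0 + 22·0 + 10·2 + 23·2 + 11·1 = 161
Ivan: 28·0 + 16·3 + 22·3 + 10·1 + 23·3 + 11·0 = 193
Fatima: 28·1 + 16·2 + 22·1 + 10·0 + 23·0 + 11·2 = 104
Carlos has the highest Borda score (202).

Carlos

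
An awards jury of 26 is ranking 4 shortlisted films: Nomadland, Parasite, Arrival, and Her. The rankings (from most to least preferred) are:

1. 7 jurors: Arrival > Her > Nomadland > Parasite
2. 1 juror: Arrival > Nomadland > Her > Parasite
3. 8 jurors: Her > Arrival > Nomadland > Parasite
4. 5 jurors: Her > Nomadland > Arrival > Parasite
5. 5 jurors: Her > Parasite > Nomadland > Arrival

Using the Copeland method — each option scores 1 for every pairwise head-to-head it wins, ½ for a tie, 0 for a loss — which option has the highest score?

Nomadland: beats Parasite; loses to Arrival and Her → score 1.
Parasite: loses to Nomadland, Arrival, and Her → score 0.
Arrival: beats Nomadland and Parasite; loses to Her → score 2.
Her: beats Nomadland, Parasite, and Arrival → score 3.
Her has the best pairwise record.

Her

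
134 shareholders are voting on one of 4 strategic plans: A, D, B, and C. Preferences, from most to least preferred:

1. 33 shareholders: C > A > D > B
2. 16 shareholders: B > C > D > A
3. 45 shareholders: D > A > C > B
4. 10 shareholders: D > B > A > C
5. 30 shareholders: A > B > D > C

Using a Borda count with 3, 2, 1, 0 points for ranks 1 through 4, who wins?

A

A: 33·2 + 16·0 + 45·2 + 10·1 + 30·3 = 256
D: 33·1 + 16·1 + 45·3 + 10·3 + 30·1 = 244
B: 33·0 + 16·3 + 45·0 + 10·2 + 30·2 = 128
C: 33·3 + 16·2 + 45·1 + 10·0 + 30·0 = 176
A has the highest Borda score (256).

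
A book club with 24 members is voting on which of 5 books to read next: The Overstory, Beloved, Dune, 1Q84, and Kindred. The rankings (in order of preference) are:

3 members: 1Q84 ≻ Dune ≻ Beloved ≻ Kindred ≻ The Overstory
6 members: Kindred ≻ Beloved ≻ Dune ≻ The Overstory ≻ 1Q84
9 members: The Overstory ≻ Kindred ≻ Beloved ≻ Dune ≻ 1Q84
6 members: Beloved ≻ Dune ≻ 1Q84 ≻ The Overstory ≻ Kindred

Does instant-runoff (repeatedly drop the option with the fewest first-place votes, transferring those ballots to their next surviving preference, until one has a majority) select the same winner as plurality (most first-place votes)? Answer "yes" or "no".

Instant-runoff — R1 The Overstory 9, Beloved 6, Dune 0, 1Q84 3, Kindred 6 (Dune out); R2 The Overstory 9, Beloved 6, 1Q84 3, Kindred 6 (1Q84 out); R3 The Overstory 9, Beloved 9, Kindred 6 (Kindred out); R4 The Overstory 9, Beloved 15 (Beloved winner). Winner: Beloved.
Plurality — first-place votes: The Overstory 9, Beloved 6, Dune 0, 1Q84 3, Kindred 6. Winner: The Overstory.
The two methods disagree.

no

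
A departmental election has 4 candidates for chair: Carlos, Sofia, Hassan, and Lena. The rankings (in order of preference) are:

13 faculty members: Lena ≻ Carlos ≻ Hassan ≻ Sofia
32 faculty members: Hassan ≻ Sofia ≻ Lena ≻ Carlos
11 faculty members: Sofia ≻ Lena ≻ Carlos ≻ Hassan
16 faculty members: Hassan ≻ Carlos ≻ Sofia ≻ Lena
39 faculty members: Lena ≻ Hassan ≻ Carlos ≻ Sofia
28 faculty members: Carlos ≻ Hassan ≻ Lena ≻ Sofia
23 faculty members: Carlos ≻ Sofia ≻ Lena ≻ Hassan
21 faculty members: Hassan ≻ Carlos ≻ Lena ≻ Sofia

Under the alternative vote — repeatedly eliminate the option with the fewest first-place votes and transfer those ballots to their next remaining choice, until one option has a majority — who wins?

Hassan

Round 1: Carlos 51, Sofia 11, Hassan 69, Lena 52. Eliminate Sofia.
Round 2: Carlos 51, Hassan 69, Lena 63. Eliminate Carlos.
Round 3: Hassan 97, Lena 86. Hassan has a majority.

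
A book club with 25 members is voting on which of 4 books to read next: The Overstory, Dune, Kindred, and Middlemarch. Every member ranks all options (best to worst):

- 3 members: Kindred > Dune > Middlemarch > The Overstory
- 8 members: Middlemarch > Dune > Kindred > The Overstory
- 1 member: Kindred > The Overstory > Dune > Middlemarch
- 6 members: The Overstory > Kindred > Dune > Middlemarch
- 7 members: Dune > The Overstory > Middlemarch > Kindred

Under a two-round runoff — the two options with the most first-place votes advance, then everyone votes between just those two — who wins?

Round 1 first-place votes: The Overstory 6, Dune 7, Kindred 4, Middlemarch 8.
Middlemarch and Dune advance.
Runoff: Middlemarch is preferred to Dune by 8 voters; Dune by 17.
Dune wins the runoff.

Dune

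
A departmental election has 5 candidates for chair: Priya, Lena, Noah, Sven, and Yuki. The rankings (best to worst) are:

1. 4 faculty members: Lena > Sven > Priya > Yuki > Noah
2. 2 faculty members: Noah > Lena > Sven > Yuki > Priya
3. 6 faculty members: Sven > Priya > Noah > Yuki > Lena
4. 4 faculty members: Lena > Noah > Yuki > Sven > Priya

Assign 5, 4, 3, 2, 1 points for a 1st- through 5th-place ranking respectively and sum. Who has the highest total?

Priya: 4·3 + 2·1 + 6·4 + 4·1 = 42
Lena: 4·5 + 2·4 + 6·1 + 4·5 = 54
Noah: 4·1 + 2·5 + 6·3 + 4·4 = 48
Sven: 4·4 + 2·3 + 6·5 + 4·2 = 60
Yuki: 4·2 + 2·2 + 6·2 + 4·3 = 36
Sven has the highest Borda score (60).

Sven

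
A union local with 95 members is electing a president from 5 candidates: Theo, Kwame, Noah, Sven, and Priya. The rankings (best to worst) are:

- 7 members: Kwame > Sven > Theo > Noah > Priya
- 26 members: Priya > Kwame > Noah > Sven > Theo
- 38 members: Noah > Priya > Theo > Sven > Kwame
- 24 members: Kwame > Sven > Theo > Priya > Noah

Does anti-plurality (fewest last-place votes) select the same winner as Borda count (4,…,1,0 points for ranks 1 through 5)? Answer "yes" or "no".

Anti-plurality — last-place votes: Theo 26, Kwame 38, Noah 24, Sven 0, Priya 7. Winner: Sven.
Borda — scores: Theo 138, Kwame 202, Noah 211, Sven 157, Priya 242. Winner: Priya.
The two methods disagree.

no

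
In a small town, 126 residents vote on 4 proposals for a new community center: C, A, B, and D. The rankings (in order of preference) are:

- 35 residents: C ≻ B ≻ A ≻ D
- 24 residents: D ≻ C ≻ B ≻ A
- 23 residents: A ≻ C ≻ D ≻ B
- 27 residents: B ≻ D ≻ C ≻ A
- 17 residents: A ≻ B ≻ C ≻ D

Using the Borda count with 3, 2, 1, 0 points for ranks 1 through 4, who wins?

C: 35·3 + 24·2 + 23·2 + 27·1 + 17·1 = 243
A: 35·1 + 24·0 + 23·3 + 27·0 + 17·3 = 155
B: 35·2 + 24·1 + 23·0 + 27·3 + 17·2 = 209
D: 35·0 + 24·3 + 23·1 + 27·2 + 17·0 = 149
C has the highest Borda score (243).

C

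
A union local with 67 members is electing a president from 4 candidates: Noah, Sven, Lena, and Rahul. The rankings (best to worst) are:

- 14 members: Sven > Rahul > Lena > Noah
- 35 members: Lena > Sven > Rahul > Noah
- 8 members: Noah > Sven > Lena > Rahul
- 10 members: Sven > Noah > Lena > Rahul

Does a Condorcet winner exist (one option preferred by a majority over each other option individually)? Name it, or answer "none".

Lena

Lena vs Noah: 49–18 for Lena.
Lena vs Sven: 35–32 for Lena.
Lena vs Rahul: 53–14 for Lena.
Lena beats every other option head-to-head.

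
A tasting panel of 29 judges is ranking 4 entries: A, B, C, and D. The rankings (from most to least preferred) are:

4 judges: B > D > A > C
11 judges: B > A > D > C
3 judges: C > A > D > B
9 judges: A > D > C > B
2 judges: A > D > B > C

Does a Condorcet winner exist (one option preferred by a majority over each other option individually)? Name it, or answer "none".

B vs A: 15–14 for B.
B vs C: 17–12 for B.
B vs D: 15–14 for B.
B beats every other option head-to-head.

B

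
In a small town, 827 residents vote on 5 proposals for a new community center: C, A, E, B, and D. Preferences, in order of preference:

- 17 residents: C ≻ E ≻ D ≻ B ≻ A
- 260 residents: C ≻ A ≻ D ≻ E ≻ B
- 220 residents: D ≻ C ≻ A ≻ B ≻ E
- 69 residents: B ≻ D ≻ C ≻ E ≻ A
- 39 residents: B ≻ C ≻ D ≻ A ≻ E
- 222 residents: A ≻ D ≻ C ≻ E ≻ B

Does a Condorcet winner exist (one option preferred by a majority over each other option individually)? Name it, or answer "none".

Checking pairwise contests:
D beats C 511–316.
C beats A 605–222.
C beats E 827–0.
C beats B 719–108.
A beats D 482–345.
Every option loses at least one head-to-head, so there is no Condorcet winner.

none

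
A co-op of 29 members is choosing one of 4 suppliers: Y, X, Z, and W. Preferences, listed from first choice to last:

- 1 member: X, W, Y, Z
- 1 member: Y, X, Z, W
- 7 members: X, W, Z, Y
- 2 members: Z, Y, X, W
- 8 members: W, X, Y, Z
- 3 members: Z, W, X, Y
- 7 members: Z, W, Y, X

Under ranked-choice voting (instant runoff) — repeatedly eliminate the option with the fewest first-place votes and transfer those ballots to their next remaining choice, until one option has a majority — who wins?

X

Round 1: Y 1, X 8, Z 12, W 8. Eliminate Y.
Round 2: X 9, Z 12, W 8. Eliminate W.
Round 3: X 17, Z 12. X has a majority.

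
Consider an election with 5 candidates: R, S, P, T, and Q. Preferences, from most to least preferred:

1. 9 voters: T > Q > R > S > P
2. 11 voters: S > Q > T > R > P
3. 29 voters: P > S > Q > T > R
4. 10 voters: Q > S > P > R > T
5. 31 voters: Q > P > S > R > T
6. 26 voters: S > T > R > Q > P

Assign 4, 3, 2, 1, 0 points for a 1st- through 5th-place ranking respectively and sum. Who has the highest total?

R: 9·2 + 11·1 + 29·0 + 10·1 + 31·1 + 26·2 = 122
S: 9·1 + 11·4 + 29·3 + 10·3 + 31·2 + 26·4 = 336
P: 9·0 + 11·0 + 29·4 + 10·2 + 31·3 + 26·0 = 229
T: 9·4 + 11·2 + 29·1 + 10·0 + 31·0 + 26·3 = 165
Q: 9·3 + 11·3 + 29·2 + 10·4 + 31·4 + 26·1 = 308
S has the highest Borda score (336).

S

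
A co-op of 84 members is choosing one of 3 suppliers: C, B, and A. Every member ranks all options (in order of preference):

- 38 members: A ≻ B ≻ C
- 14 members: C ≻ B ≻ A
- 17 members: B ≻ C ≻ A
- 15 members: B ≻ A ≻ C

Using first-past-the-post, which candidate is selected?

A

First-place votes: C 14, B 32, A 38.
A has the most first-place votes.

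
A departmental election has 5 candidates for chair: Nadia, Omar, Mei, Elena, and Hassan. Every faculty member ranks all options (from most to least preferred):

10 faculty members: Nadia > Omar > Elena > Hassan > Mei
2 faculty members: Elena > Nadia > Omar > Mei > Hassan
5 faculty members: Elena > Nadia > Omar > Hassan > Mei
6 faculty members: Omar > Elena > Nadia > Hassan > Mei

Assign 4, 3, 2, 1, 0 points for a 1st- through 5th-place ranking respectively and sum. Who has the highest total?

Nadia

Nadia: 10·4 + 2·3 + 5·3 + 6·2 = 73
Omar: 10·3 + 2·2 + 5·2 + 6·4 = 68
Mei: 10·0 + 2·1 + 5·0 + 6·0 = 2
Elena: 10·2 + 2·4 + 5·4 + 6·3 = 66
Hassan: 10·1 + 2·0 + 5·1 + 6·1 = 21
Nadia has the highest Borda score (73).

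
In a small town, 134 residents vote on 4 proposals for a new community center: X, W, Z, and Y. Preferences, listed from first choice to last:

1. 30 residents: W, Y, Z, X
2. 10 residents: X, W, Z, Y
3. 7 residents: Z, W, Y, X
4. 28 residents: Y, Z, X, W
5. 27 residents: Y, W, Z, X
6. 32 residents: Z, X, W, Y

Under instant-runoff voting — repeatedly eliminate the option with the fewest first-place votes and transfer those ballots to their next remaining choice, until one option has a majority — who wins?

W

Round 1: X 10, W 30, Z 39, Y 55. Eliminate X.
Round 2: W 40, Z 39, Y 55. Eliminate Z.
Round 3: W 79, Y 55. W has a majority.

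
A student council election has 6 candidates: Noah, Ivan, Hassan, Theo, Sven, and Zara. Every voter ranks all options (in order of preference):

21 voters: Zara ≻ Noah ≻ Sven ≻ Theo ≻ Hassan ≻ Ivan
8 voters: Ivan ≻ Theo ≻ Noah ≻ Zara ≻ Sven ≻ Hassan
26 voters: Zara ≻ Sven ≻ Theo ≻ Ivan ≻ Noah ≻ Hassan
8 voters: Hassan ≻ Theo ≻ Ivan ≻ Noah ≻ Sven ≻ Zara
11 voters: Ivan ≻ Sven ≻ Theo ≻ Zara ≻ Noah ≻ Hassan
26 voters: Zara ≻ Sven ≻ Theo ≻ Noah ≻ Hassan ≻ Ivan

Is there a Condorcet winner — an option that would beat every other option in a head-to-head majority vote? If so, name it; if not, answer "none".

Zara vs Noah: 84–16 for Zara.
Zara vs Ivan: 73–27 for Zara.
Zara vs Hassan: 92–8 for Zara.
Zara vs Theo: 73–27 for Zara.
Zara vs Sven: 81–19 for Zara.
Zara beats every other option head-to-head.

Zara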